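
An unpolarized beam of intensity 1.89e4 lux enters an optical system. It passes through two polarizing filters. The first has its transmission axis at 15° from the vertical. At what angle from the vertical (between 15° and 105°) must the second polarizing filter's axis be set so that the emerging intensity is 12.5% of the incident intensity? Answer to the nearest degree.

θ ≈ 75°

Unpolarized light through the first polarizer → I₁ = ½ I₀, now polarized at 15°.
Need I₂/I₀ = 0.125, so cos²(θ − 15°) = 0.125 / 0.5 = 0.25.
θ − 15° = arccos(√0.25) = 60.0°, giving θ ≈ 15 + 60.0 = 75.0°.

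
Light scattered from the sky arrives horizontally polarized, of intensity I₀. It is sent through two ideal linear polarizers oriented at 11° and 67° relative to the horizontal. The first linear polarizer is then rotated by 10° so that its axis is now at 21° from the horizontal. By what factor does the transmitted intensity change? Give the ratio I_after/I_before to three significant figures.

I_new/I_old ≈ 1.40

Before rotation:
By Malus's law, I₁ = I₀ cos²(11° − 0°) = I₀ cos²(11°) = 0.9636 I₀.
I₂ = I₁ cos²(67° − 11°) = 0.9636 I₀ · cos²(56°) = 0.3013 I₀.
After rotation:
I₁ = I₀ cos²(21° − 0°) = I₀ cos²(21°) = 0.8716 I₀.
I₂ = I₁ cos²(67° − 21°) = 0.8716 I₀ · cos²(46°) = 0.4206 I₀.
Ratio = 0.4206 / 0.3013 = 1.396.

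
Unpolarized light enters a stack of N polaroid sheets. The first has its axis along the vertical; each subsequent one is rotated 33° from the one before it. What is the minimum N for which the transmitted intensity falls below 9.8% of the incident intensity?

First polarizer halves the unpolarized light: factor 1/2.
Each further stage multiplies by cos²(33°) = 0.7034.
After N polarizers: T = 0.5·0.7034^(N−1). Require T < 0.098 ⇒ N−1 > ln(0.098/0.5)/ln(0.7034) = 4.63, so N−1 ≥ 5 and N = 6.
Check: N=6 gives T = 0.08608 < 0.098; N=5 gives T = 0.1224.

N = 6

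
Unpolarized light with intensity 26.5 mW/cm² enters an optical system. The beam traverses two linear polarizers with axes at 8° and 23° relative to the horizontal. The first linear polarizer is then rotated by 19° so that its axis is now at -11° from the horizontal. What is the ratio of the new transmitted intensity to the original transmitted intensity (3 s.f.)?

I_new/I_old ≈ 0.737

Before rotation:
Unpolarized light through the first polarizer → I₁ = ½ I₀, now polarized at 8°.
I₂ = I₁ cos²(23° − 8°) = 0.5 I₀ · cos²(15°) = 0.4665 I₀.
After rotation:
Unpolarized light through the first polarizer → I₁ = ½ I₀, now polarized at -11°.
I₂ = I₁ cos²(23° + 11°) = 0.5 I₀ · cos²(34°) = 0.3437 I₀.
Ratio = 0.3437 / 0.4665 = 0.7366.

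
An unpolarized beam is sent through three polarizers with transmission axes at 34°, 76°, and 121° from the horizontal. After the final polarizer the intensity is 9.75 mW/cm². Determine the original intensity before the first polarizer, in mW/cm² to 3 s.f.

Unpolarized light through the first polarizer → I₁ = ½ I₀, now polarized at 34°.
I₂ = I₁ cos²(76° − 34°) = 0.5 I₀ · cos²(42°) = 0.2761 I₀.
I₃ = I₂ cos²(121° − 76°) = 0.2761 I₀ · cos²(45°) = 0.1381 I₀.
So 9.75 mW/cm² = 0.1381 I₀, giving I₀ = 9.75/0.1381 = 70.62 mW/cm².

I₀ ≈ 70.6 mW/cm²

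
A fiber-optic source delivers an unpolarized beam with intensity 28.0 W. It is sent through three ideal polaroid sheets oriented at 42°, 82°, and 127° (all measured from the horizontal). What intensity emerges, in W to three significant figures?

I ≈ 4.11 W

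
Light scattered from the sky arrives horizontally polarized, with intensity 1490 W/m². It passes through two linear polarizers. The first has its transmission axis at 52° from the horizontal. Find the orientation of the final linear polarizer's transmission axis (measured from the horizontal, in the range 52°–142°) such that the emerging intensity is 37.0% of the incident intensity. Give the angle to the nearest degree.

By Malus's law, I₁ = I₀ cos²(52° − 0°) = I₀ cos²(52°) = 0.379 I₀.
Need I₂/I₀ = 0.37, so cos²(θ − 52°) = 0.37 / 0.379 = 0.9762.
θ − 52° = arccos(√0.9762) = 8.9°, giving θ ≈ 52 + 8.9 = 60.9°.

θ ≈ 61°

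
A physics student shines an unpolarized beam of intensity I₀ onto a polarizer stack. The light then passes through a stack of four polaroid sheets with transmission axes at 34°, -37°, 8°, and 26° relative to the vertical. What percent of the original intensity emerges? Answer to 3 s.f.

≈ 2.40%

Unpolarized light through the first polarizer → I₁ = ½ I₀, now polarized at 34°.
I₂ = I₁ cos²(-37° − 34°) = 0.5 I₀ · cos²(71°) = 0.053 I₀.
I₃ = I₂ cos²(8° + 37°) = 0.053 I₀ · cos²(45°) = 0.0265 I₀.
I₄ = I₃ cos²(26° − 8°) = 0.0265 I₀ · cos²(18°) = 0.02397 I₀.
That is 2.397% of the incident intensity.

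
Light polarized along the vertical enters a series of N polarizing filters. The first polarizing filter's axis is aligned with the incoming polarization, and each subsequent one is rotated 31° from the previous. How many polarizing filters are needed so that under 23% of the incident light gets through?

First polarizer is aligned with the polarization: full transmission.
Each further stage multiplies by cos²(31°) = 0.7347.
After N polarizers: T = 0.7347^(N−1). Require T < 0.23 ⇒ N−1 > ln(0.23)/ln(0.7347) = 4.77, so N−1 ≥ 5 and N = 6.
Check: N=6 gives T = 0.2141 < 0.23; N=5 gives T = 0.2914.

N = 6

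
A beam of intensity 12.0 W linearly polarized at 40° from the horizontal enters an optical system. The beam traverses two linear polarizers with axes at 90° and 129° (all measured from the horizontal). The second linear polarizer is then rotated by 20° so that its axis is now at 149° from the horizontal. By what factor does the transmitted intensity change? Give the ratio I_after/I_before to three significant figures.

I_new/I_old ≈ 0.439

Before rotation:
By Malus's law, I₁ = I₀ cos²(90° − 40°) = I₀ cos²(50°) = 0.4132 I₀.
I₂ = I₁ cos²(129° − 90°) = 0.4132 I₀ · cos²(39°) = 0.2495 I₀.
After rotation:
I₁ = I₀ cos²(90° − 40°) = I₀ cos²(50°) = 0.4132 I₀.
I₂ = I₁ cos²(149° − 90°) = 0.4132 I₀ · cos²(59°) = 0.1096 I₀.
Ratio = 0.1096 / 0.2495 = 0.4392.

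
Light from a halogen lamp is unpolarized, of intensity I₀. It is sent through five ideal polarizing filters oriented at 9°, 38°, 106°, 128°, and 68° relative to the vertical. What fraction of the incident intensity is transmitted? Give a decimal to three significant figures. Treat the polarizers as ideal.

Unpolarized light through the first polarizer → I₁ = ½ I₀, now polarized at 9°.
I₂ = I₁ cos²(38° − 9°) = 0.5 I₀ · cos²(29°) = 0.3825 I₀.
I₃ = I₂ cos²(106° − 38°) = 0.3825 I₀ · cos²(68°) = 0.05367 I₀.
I₄ = I₃ cos²(128° − 106°) = 0.05367 I₀ · cos²(22°) = 0.04614 I₀.
I₅ = I₄ cos²(68° − 128°) = 0.04614 I₀ · cos²(60°) = 0.01154 I₀.
Transmitted fraction = 0.01154.

≈ 0.0115 I₀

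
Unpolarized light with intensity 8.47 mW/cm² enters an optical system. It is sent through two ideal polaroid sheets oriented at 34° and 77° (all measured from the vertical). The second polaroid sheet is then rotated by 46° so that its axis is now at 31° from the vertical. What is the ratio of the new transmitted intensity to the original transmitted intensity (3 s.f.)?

I_new/I_old ≈ 1.86

Before rotation:
Unpolarized light through the first polarizer → I₁ = ½ I₀, now polarized at 34°.
I₂ = I₁ cos²(77° − 34°) = 0.5 I₀ · cos²(43°) = 0.2674 I₀.
After rotation:
Unpolarized light through the first polarizer → I₁ = ½ I₀, now polarized at 34°.
I₂ = I₁ cos²(31° − 34°) = 0.5 I₀ · cos²(3°) = 0.4986 I₀.
Ratio = 0.4986 / 0.2674 = 1.864.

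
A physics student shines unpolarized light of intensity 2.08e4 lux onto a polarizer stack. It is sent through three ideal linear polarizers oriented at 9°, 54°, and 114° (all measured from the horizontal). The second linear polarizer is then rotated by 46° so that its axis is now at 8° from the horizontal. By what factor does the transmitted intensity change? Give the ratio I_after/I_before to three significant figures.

I_new/I_old ≈ 0.608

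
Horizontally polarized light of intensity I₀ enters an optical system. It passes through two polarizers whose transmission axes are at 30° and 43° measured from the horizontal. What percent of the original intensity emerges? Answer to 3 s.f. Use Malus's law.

≈ 71.2%

By Malus's law, I₁ = I₀ cos²(30° − 0°) = I₀ cos²(30°) = 0.75 I₀.
I₂ = I₁ cos²(43° − 30°) = 0.75 I₀ · cos²(13°) = 0.712 I₀.
That is 71.2% of the incident intensity.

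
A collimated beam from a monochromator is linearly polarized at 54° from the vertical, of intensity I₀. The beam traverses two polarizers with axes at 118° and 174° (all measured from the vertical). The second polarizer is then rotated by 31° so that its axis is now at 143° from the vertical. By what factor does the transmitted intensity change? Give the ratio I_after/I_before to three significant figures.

Before rotation:
By Malus's law, I₁ = I₀ cos²(118° − 54°) = I₀ cos²(64°) = 0.1922 I₀.
I₂ = I₁ cos²(174° − 118°) = 0.1922 I₀ · cos²(56°) = 0.06009 I₀.
After rotation:
I₁ = I₀ cos²(118° − 54°) = I₀ cos²(64°) = 0.1922 I₀.
I₂ = I₁ cos²(143° − 118°) = 0.1922 I₀ · cos²(25°) = 0.1578 I₀.
Ratio = 0.1578 / 0.06009 = 2.627.

I_new/I_old ≈ 2.63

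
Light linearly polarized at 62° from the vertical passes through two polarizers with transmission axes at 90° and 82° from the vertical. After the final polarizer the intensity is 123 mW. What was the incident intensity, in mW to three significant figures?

I₀ ≈ 161 mW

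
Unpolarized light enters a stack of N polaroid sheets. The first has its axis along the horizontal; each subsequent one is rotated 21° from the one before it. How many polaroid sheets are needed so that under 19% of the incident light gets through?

First polarizer halves the unpolarized light: factor 1/2.
Each further stage multiplies by cos²(21°) = 0.8716.
After N polarizers: T = 0.5·0.8716^(N−1). Require T < 0.19 ⇒ N−1 > ln(0.19/0.5)/ln(0.8716) = 7.04, so N−1 ≥ 8 and N = 9.
Check: N=9 gives T = 0.1665 < 0.19; N=8 gives T = 0.191.

N = 9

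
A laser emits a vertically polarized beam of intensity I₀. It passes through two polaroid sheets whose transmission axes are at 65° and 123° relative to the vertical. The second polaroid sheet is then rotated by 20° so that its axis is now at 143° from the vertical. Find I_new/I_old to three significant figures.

Before rotation:
I₁ = I₀ cos²(65° − 0°) = I₀ cos²(65°) = 0.1786 I₀.
I₂ = I₁ cos²(123° − 65°) = 0.1786 I₀ · cos²(58°) = 0.05016 I₀.
After rotation:
I₁ = I₀ cos²(65° − 0°) = I₀ cos²(65°) = 0.1786 I₀.
I₂ = I₁ cos²(143° − 65°) = 0.1786 I₀ · cos²(78°) = 0.007721 I₀.
Ratio = 0.007721 / 0.05016 = 0.1539.

I_new/I_old ≈ 0.154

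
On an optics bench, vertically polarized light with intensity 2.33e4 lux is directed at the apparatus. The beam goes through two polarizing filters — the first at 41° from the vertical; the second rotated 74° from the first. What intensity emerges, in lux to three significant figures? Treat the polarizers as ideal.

I₁ = 2.33e4 lux · cos²(41°) = 1.327e+04 lux.
I₂ = I₁ · cos²(74°) = 1.327e+04 · 0.07598 = 1008 lux.

I ≈ 1010 lux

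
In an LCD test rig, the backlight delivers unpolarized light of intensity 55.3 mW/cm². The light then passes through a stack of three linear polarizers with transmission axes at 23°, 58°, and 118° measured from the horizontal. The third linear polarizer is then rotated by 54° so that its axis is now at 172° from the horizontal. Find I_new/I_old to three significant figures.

Before rotation:
Unpolarized light through the first polarizer → I₁ = ½ I₀, now polarized at 23°.
I₂ = I₁ cos²(58° − 23°) = 0.5 I₀ · cos²(35°) = 0.3355 I₀.
I₃ = I₂ cos²(118° − 58°) = 0.3355 I₀ · cos²(60°) = 0.08388 I₀.
After rotation:
Unpolarized light through the first polarizer → I₁ = ½ I₀, now polarized at 23°.
I₂ = I₁ cos²(58° − 23°) = 0.5 I₀ · cos²(35°) = 0.3355 I₀.
Angle between axes 2 and 3: 66°. I₃ = 0.3355 I₀ · cos²(66°) = 0.0555 I₀.
Ratio = 0.0555 / 0.08388 = 0.6617.

I_new/I_old ≈ 0.662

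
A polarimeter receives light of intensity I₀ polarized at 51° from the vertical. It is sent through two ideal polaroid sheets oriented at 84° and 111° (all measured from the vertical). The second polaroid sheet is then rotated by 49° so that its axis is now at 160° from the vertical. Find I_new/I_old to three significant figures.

Before rotation:
I₁ = I₀ cos²(84° − 51°) = I₀ cos²(33°) = 0.7034 I₀.
I₂ = I₁ cos²(111° − 84°) = 0.7034 I₀ · cos²(27°) = 0.5584 I₀.
After rotation:
I₁ = I₀ cos²(84° − 51°) = I₀ cos²(33°) = 0.7034 I₀.
I₂ = I₁ cos²(160° − 84°) = 0.7034 I₀ · cos²(76°) = 0.04117 I₀.
Ratio = 0.04117 / 0.5584 = 0.07372.

I_new/I_old ≈ 0.0737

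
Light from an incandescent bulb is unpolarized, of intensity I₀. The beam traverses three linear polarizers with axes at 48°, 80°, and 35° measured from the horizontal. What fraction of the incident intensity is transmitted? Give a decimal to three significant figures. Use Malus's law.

Unpolarized light through the first polarizer → I₁ = ½ I₀, now polarized at 48°.
I₂ = I₁ cos²(80° − 48°) = 0.5 I₀ · cos²(32°) = 0.3596 I₀.
I₃ = I₂ cos²(35° − 80°) = 0.3596 I₀ · cos²(45°) = 0.1798 I₀.
Transmitted fraction = 0.1798.

≈ 0.180 I₀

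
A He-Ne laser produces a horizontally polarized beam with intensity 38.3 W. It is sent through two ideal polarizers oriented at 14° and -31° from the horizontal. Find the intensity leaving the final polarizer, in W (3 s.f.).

I ≈ 18.0 W

I₁ = 38.3 W · cos²(14°) = 36.06 W.
I₂ = I₁ · cos²(45°) = 36.06 · 0.5 = 18.03 W.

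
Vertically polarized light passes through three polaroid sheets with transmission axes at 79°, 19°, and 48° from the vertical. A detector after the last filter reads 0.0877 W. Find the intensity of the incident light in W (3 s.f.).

I₀ ≈ 12.6 W

I₁ = I₀ cos²(79° − 0°) = I₀ cos²(79°) = 0.03641 I₀.
I₂ = I₁ cos²(19° − 79°) = 0.03641 I₀ · cos²(60°) = 0.009102 I₀.
I₃ = I₂ cos²(48° − 19°) = 0.009102 I₀ · cos²(29°) = 0.006963 I₀.
So 0.0877 W = 0.006963 I₀, giving I₀ = 0.0877/0.006963 = 12.6 W.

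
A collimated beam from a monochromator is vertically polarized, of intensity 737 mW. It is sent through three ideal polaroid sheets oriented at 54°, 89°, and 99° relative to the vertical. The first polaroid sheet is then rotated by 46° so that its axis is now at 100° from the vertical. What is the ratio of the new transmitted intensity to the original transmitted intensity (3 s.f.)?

I_new/I_old ≈ 0.125

Before rotation:
I₁ = I₀ cos²(54° − 0°) = I₀ cos²(54°) = 0.3455 I₀.
I₂ = I₁ cos²(89° − 54°) = 0.3455 I₀ · cos²(35°) = 0.2318 I₀.
I₃ = I₂ cos²(99° − 89°) = 0.2318 I₀ · cos²(10°) = 0.2248 I₀.
After rotation:
I₁ = I₀ cos²(100° − 0°) = I₀ cos²(80°) = 0.03015 I₀.
I₂ = I₁ cos²(89° − 100°) = 0.03015 I₀ · cos²(11°) = 0.02906 I₀.
I₃ = I₂ cos²(99° − 89°) = 0.02906 I₀ · cos²(10°) = 0.02818 I₀.
Ratio = 0.02818 / 0.2248 = 0.1253.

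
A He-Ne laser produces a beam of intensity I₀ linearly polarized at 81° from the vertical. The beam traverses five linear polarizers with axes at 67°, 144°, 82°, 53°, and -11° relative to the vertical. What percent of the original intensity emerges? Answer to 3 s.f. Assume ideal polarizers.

By Malus's law, I₁ = I₀ cos²(67° − 81°) = I₀ cos²(14°) = 0.9415 I₀.
I₂ = I₁ cos²(144° − 67°) = 0.9415 I₀ · cos²(77°) = 0.04764 I₀.
I₃ = I₂ cos²(82° − 144°) = 0.04764 I₀ · cos²(62°) = 0.0105 I₀.
I₄ = I₃ cos²(53° − 82°) = 0.0105 I₀ · cos²(29°) = 0.008032 I₀.
I₅ = I₄ cos²(-11° − 53°) = 0.008032 I₀ · cos²(64°) = 0.001544 I₀.
That is 0.1544% of the incident intensity.

≈ 0.154%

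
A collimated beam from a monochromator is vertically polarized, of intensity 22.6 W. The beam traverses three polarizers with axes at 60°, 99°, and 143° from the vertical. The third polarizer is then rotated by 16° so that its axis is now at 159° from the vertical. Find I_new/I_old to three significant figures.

I_new/I_old ≈ 0.483

Before rotation:
By Malus's law, I₁ = I₀ cos²(60° − 0°) = I₀ cos²(60°) = 0.25 I₀.
I₂ = I₁ cos²(99° − 60°) = 0.25 I₀ · cos²(39°) = 0.151 I₀.
I₃ = I₂ cos²(143° − 99°) = 0.151 I₀ · cos²(44°) = 0.07813 I₀.
After rotation:
I₁ = I₀ cos²(60° − 0°) = I₀ cos²(60°) = 0.25 I₀.
I₂ = I₁ cos²(99° − 60°) = 0.25 I₀ · cos²(39°) = 0.151 I₀.
I₃ = I₂ cos²(159° − 99°) = 0.151 I₀ · cos²(60°) = 0.03775 I₀.
Ratio = 0.03775 / 0.07813 = 0.4831.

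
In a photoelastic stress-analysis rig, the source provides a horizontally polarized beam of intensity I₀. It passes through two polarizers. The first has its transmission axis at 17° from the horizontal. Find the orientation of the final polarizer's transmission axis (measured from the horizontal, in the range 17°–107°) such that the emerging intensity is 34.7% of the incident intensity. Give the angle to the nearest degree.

I₁ = I₀ cos²(17° − 0°) = I₀ cos²(17°) = 0.9145 I₀.
Need I₂/I₀ = 0.347, so cos²(θ − 17°) = 0.347 / 0.9145 = 0.3794.
θ − 17° = arccos(√0.3794) = 52.0°, giving θ ≈ 17 + 52.0 = 69.0°.

θ ≈ 69°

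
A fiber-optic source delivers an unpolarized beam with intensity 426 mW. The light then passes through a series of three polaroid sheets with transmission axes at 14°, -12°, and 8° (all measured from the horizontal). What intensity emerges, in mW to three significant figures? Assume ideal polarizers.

Unpolarized light through the first polarizer → I₁ = 426 mW/2 = 213 mW, polarized at 14°.
I₂ = I₁ · cos²(26°) = 213 · 0.8078 = 172.1 mW.
I₃ = I₂ · cos²(20°) = 172.1 · 0.883 = 151.9 mW.

I ≈ 152 mW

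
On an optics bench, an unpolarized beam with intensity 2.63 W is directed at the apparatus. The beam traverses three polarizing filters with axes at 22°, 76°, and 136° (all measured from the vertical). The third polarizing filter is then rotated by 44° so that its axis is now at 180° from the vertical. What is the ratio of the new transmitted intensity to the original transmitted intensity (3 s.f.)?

Before rotation:
Unpolarized light through the first polarizer → I₁ = ½ I₀, now polarized at 22°.
I₂ = I₁ cos²(76° − 22°) = 0.5 I₀ · cos²(54°) = 0.1727 I₀.
I₃ = I₂ cos²(136° − 76°) = 0.1727 I₀ · cos²(60°) = 0.04319 I₀.
After rotation:
Unpolarized light through the first polarizer → I₁ = ½ I₀, now polarized at 22°.
I₂ = I₁ cos²(76° − 22°) = 0.5 I₀ · cos²(54°) = 0.1727 I₀.
Angle between axes 2 and 3: 76°. I₃ = 0.1727 I₀ · cos²(76°) = 0.01011 I₀.
Ratio = 0.01011 / 0.04319 = 0.2341.

I_new/I_old ≈ 0.234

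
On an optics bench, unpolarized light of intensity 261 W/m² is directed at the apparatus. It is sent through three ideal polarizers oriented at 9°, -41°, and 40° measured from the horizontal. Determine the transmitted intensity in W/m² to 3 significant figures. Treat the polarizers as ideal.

I ≈ 1.32 W/m²

Unpolarized light through the first polarizer → I₁ = 261 W/m²/2 = 130.5 W/m², polarized at 9°.
I₂ = I₁ · cos²(50°) = 130.5 · 0.4132 = 53.92 W/m².
I₃ = I₂ · cos²(81°) = 53.92 · 0.02447 = 1.32 W/m².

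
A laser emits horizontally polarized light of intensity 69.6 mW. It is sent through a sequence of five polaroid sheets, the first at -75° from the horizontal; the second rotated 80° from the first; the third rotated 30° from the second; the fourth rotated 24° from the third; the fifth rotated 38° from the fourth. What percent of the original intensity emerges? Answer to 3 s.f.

≈ 0.0785%

I₁ = 69.6 mW · cos²(75°) = 4.662 mW.
I₂ = I₁ · cos²(80°) = 4.662 · 0.03015 = 0.1406 mW.
I₃ = I₂ · cos²(30°) = 0.1406 · 0.75 = 0.1054 mW.
I₄ = I₃ · cos²(24°) = 0.1054 · 0.8346 = 0.088 mW.
I₅ = I₄ · cos²(38°) = 0.088 · 0.621 = 0.05464 mW.
That is 0.07851% of the incident intensity.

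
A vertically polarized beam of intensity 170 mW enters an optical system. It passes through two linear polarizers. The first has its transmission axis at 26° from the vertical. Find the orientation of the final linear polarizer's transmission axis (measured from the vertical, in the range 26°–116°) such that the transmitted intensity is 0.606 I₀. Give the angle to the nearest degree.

I₁ = I₀ cos²(26° − 0°) = I₀ cos²(26°) = 0.8078 I₀.
Need I₂/I₀ = 0.606, so cos²(θ − 26°) = 0.606 / 0.8078 = 0.7502.
θ − 26° = arccos(√0.7502) = 30.0°, giving θ ≈ 26 + 30.0 = 56.0°.

θ ≈ 56°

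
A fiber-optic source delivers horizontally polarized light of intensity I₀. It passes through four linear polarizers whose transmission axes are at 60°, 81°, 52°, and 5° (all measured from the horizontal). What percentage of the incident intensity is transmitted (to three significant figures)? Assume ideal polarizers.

By Malus's law, I₁ = I₀ cos²(60° − 0°) = I₀ cos²(60°) = 0.25 I₀.
I₂ = I₁ cos²(81° − 60°) = 0.25 I₀ · cos²(21°) = 0.2179 I₀.
I₃ = I₂ cos²(52° − 81°) = 0.2179 I₀ · cos²(29°) = 0.1667 I₀.
I₄ = I₃ cos²(5° − 52°) = 0.1667 I₀ · cos²(47°) = 0.07753 I₀.
That is 7.753% of the incident intensity.

≈ 7.75%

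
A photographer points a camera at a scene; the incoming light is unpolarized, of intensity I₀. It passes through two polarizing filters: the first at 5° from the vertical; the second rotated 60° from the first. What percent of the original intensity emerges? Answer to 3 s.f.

Unpolarized light through the first polarizer → I₁ = ½ I₀, now polarized at 5°.
I₂ = I₁ cos²(60°) = 0.5 · 0.25 I₀ = 0.125 I₀.
That is 12.5% of the incident intensity.

≈ 12.5%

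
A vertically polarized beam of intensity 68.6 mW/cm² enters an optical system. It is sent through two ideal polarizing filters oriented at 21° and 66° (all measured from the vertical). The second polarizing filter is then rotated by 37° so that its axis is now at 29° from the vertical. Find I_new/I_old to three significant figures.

Before rotation:
I₁ = I₀ cos²(21° − 0°) = I₀ cos²(21°) = 0.8716 I₀.
I₂ = I₁ cos²(66° − 21°) = 0.8716 I₀ · cos²(45°) = 0.4358 I₀.
After rotation:
I₁ = I₀ cos²(21° − 0°) = I₀ cos²(21°) = 0.8716 I₀.
I₂ = I₁ cos²(29° − 21°) = 0.8716 I₀ · cos²(8°) = 0.8547 I₀.
Ratio = 0.8547 / 0.4358 = 1.961.

I_new/I_old ≈ 1.96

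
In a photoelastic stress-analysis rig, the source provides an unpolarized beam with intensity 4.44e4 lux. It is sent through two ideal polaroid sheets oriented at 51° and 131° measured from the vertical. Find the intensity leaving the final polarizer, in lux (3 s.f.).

Unpolarized light through the first polarizer → I₁ = 4.44e4 lux/2 = 2.22e+04 lux, polarized at 51°.
I₂ = I₁ · cos²(80°) = 2.22e+04 · 0.03015 = 669.4 lux.

I ≈ 669 lux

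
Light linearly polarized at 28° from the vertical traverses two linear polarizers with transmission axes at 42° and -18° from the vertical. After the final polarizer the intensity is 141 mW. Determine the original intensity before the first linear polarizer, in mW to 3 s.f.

I₀ ≈ 599 mW

I₁ = I₀ cos²(42° − 28°) = I₀ cos²(14°) = 0.9415 I₀.
I₂ = I₁ cos²(-18° − 42°) = 0.9415 I₀ · cos²(60°) = 0.2354 I₀.
So 141 mW = 0.2354 I₀, giving I₀ = 141/0.2354 = 599.1 mW.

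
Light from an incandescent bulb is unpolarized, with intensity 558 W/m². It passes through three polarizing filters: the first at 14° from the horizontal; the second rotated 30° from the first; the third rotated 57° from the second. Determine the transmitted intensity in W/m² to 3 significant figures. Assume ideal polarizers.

I ≈ 62.1 W/m²

Unpolarized light through the first polarizer → I₁ = 558 W/m²/2 = 279 W/m², polarized at 14°.
I₂ = I₁ · cos²(30°) = 279 · 0.75 = 209.3 W/m².
I₃ = I₂ · cos²(57°) = 209.3 · 0.2966 = 62.07 W/m².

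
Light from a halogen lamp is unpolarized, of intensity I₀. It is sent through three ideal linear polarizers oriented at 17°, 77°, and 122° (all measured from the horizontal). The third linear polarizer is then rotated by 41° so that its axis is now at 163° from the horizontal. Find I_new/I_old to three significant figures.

I_new/I_old ≈ 0.00973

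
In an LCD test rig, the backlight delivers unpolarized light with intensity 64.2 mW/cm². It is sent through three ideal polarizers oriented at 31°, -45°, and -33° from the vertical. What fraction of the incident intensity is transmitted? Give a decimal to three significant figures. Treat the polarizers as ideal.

I/I₀ ≈ 0.0280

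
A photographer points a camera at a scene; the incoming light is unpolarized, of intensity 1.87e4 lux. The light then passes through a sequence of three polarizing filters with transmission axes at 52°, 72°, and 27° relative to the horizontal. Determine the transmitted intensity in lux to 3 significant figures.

I ≈ 4130 lux

Unpolarized light through the first polarizer → I₁ = 1.87e4 lux/2 = 9350 lux, polarized at 52°.
I₂ = I₁ · cos²(20°) = 9350 · 0.883 = 8256 lux.
I₃ = I₂ · cos²(45°) = 8256 · 0.5 = 4128 lux.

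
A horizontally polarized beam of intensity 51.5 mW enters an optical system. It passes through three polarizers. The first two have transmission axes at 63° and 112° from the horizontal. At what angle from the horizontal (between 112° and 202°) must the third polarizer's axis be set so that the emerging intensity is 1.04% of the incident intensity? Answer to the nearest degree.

I₁ = I₀ cos²(63° − 0°) = I₀ cos²(63°) = 0.2061 I₀.
I₂ = I₁ cos²(112° − 63°) = 0.2061 I₀ · cos²(49°) = 0.08871 I₀.
Need I₃/I₀ = 0.0104, so cos²(θ − 112°) = 0.0104 / 0.08871 = 0.1172.
θ − 112° = arccos(√0.1172) = 70.0°, giving θ ≈ 112 + 70.0 = 182.0°.

θ ≈ 182°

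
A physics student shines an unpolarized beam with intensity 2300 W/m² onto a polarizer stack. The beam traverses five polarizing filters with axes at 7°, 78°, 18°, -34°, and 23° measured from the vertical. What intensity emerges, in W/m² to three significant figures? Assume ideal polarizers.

I ≈ 3.43 W/m²

Unpolarized light through the first polarizer → I₁ = 2300 W/m²/2 = 1150 W/m², polarized at 7°.
I₂ = I₁ · cos²(71°) = 1150 · 0.106 = 121.9 W/m².
I₃ = I₂ · cos²(60°) = 121.9 · 0.25 = 30.47 W/m².
I₄ = I₃ · cos²(52°) = 30.47 · 0.379 = 11.55 W/m².
I₅ = I₄ · cos²(57°) = 11.55 · 0.2966 = 3.426 W/m².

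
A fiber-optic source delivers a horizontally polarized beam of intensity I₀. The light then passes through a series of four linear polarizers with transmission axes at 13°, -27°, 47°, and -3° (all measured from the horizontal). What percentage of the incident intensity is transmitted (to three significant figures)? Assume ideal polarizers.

By Malus's law, I₁ = I₀ cos²(13° − 0°) = I₀ cos²(13°) = 0.9494 I₀.
I₂ = I₁ cos²(-27° − 13°) = 0.9494 I₀ · cos²(40°) = 0.5571 I₀.
I₃ = I₂ cos²(47° + 27°) = 0.5571 I₀ · cos²(74°) = 0.04233 I₀.
I₄ = I₃ cos²(-3° − 47°) = 0.04233 I₀ · cos²(50°) = 0.01749 I₀.
That is 1.749% of the incident intensity.

≈ 1.75%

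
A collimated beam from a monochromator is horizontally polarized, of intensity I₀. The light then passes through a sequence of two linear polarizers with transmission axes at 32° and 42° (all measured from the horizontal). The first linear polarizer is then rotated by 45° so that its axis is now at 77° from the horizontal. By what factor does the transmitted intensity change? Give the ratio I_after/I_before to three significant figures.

I_new/I_old ≈ 0.0487

Before rotation:
I₁ = I₀ cos²(32° − 0°) = I₀ cos²(32°) = 0.7192 I₀.
I₂ = I₁ cos²(42° − 32°) = 0.7192 I₀ · cos²(10°) = 0.6975 I₀.
After rotation:
I₁ = I₀ cos²(77° − 0°) = I₀ cos²(77°) = 0.0506 I₀.
I₂ = I₁ cos²(42° − 77°) = 0.0506 I₀ · cos²(35°) = 0.03396 I₀.
Ratio = 0.03396 / 0.6975 = 0.04868.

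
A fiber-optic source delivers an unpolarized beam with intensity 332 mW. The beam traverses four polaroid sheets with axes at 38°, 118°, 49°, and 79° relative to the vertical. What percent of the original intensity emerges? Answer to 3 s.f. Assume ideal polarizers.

Unpolarized light through the first polarizer → I₁ = 332 mW/2 = 166 mW, polarized at 38°.
I₂ = I₁ · cos²(80°) = 166 · 0.03015 = 5.006 mW.
I₃ = I₂ · cos²(69°) = 5.006 · 0.1284 = 0.6428 mW.
I₄ = I₃ · cos²(30°) = 0.6428 · 0.75 = 0.4821 mW.
That is 0.1452% of the incident intensity.

≈ 0.145%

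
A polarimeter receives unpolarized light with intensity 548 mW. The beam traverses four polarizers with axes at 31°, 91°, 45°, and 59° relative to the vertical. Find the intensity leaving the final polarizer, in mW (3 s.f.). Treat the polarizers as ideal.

I ≈ 31.1 mW

Unpolarized light through the first polarizer → I₁ = 548 mW/2 = 274 mW, polarized at 31°.
I₂ = I₁ · cos²(60°) = 274 · 0.25 = 68.5 mW.
I₃ = I₂ · cos²(46°) = 68.5 · 0.4826 = 33.05 mW.
I₄ = I₃ · cos²(14°) = 33.05 · 0.9415 = 31.12 mW.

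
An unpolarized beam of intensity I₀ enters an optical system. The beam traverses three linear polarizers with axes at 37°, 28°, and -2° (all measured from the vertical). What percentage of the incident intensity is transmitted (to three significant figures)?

Unpolarized light through the first polarizer → I₁ = ½ I₀, now polarized at 37°.
I₂ = I₁ cos²(28° − 37°) = 0.5 I₀ · cos²(9°) = 0.4878 I₀.
I₃ = I₂ cos²(-2° − 28°) = 0.4878 I₀ · cos²(30°) = 0.3658 I₀.
That is 36.58% of the incident intensity.

≈ 36.6%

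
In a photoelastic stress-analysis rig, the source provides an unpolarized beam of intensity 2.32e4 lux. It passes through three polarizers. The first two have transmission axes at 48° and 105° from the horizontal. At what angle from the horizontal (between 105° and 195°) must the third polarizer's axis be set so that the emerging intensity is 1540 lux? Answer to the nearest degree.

Unpolarized light through the first polarizer → I₁ = ½ I₀, now polarized at 48°.
I₂ = I₁ cos²(105° − 48°) = 0.5 I₀ · cos²(57°) = 0.1483 I₀.
Target fraction: 1540 / 2.32e4 lux = 0.06638 of I₀.
Need I₃/I₀ = 0.06638, so cos²(θ − 105°) = 0.06638 / 0.1483 = 0.4476.
θ − 105° = arccos(√0.4476) = 48.0°, giving θ ≈ 105 + 48.0 = 153.0°.

θ ≈ 153°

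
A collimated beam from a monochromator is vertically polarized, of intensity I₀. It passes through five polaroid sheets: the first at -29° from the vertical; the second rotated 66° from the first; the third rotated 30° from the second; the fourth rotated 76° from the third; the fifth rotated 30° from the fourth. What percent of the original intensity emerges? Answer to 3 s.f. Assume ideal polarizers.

≈ 0.417%

I₁ = I₀ cos²(-29° − 0°) = I₀ cos²(29°) = 0.765 I₀.
I₂ = I₁ cos²(66°) = 0.765 · 0.1654 I₀ = 0.1266 I₀.
I₃ = I₂ cos²(30°) = 0.1266 · 0.75 I₀ = 0.09491 I₀.
I₄ = I₃ cos²(76°) = 0.09491 · 0.05853 I₀ = 0.005555 I₀.
I₅ = I₄ cos²(30°) = 0.005555 · 0.75 I₀ = 0.004166 I₀.
That is 0.4166% of the incident intensity.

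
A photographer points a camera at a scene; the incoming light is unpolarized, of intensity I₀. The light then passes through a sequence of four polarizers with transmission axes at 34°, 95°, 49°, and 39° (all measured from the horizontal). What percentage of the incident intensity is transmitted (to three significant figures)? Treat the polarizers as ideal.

≈ 5.50%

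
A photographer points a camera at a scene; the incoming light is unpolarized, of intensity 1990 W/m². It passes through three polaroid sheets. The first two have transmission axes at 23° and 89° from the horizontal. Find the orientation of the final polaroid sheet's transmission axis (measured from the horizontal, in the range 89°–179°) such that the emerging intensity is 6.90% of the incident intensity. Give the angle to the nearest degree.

Unpolarized light through the first polarizer → I₁ = ½ I₀, now polarized at 23°.
I₂ = I₁ cos²(89° − 23°) = 0.5 I₀ · cos²(66°) = 0.08272 I₀.
Need I₃/I₀ = 0.069, so cos²(θ − 89°) = 0.069 / 0.08272 = 0.8342.
θ − 89° = arccos(√0.8342) = 24.0°, giving θ ≈ 89 + 24.0 = 113.0°.

θ ≈ 113°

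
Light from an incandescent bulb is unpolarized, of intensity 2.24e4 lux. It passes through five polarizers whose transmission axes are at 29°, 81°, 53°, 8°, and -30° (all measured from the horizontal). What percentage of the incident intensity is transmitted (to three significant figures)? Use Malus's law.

Unpolarized light through the first polarizer → I₁ = 2.24e4 lux/2 = 1.12e+04 lux, polarized at 29°.
I₂ = I₁ · cos²(52°) = 1.12e+04 · 0.379 = 4245 lux.
I₃ = I₂ · cos²(28°) = 4245 · 0.7796 = 3310 lux.
I₄ = I₃ · cos²(45°) = 3310 · 0.5 = 1655 lux.
I₅ = I₄ · cos²(38°) = 1655 · 0.621 = 1028 lux.
That is 4.587% of the incident intensity.

≈ 4.59%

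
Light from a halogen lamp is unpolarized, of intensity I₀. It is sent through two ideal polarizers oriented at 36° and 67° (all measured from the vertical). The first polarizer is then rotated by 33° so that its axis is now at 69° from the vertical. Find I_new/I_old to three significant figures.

I_new/I_old ≈ 1.36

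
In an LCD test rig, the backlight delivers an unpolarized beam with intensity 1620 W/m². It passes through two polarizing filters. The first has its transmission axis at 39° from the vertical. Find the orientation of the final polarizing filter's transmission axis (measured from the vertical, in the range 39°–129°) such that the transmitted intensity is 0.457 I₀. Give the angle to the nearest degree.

θ ≈ 56°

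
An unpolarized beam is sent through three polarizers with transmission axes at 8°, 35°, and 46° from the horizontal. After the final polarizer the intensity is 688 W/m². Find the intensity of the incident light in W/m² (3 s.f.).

I₀ ≈ 1800 W/m²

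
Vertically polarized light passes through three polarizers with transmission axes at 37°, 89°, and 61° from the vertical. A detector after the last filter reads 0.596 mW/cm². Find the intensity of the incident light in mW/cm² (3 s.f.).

I₀ ≈ 3.16 mW/cm²

I₁ = I₀ cos²(37° − 0°) = I₀ cos²(37°) = 0.6378 I₀.
I₂ = I₁ cos²(89° − 37°) = 0.6378 I₀ · cos²(52°) = 0.2418 I₀.
I₃ = I₂ cos²(61° − 89°) = 0.2418 I₀ · cos²(28°) = 0.1885 I₀.
So 0.596 mW/cm² = 0.1885 I₀, giving I₀ = 0.596/0.1885 = 3.162 mW/cm².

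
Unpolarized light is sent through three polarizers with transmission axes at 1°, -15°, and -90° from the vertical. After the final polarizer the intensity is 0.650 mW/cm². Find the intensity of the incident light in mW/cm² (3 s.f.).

I₀ ≈ 21.0 mW/cm²

Unpolarized light through the first polarizer → I₁ = ½ I₀, now polarized at 1°.
I₂ = I₁ cos²(-15° − 1°) = 0.5 I₀ · cos²(16°) = 0.462 I₀.
I₃ = I₂ cos²(-90° + 15°) = 0.462 I₀ · cos²(75°) = 0.03095 I₀.
So 0.650 mW/cm² = 0.03095 I₀, giving I₀ = 0.650/0.03095 = 21 mW/cm².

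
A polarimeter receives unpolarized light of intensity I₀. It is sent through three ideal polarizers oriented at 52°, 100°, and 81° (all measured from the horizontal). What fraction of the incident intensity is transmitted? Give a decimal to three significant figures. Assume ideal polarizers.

≈ 0.200 I₀

Unpolarized light through the first polarizer → I₁ = ½ I₀, now polarized at 52°.
I₂ = I₁ cos²(100° − 52°) = 0.5 I₀ · cos²(48°) = 0.2239 I₀.
I₃ = I₂ cos²(81° − 100°) = 0.2239 I₀ · cos²(19°) = 0.2001 I₀.
Transmitted fraction = 0.2001.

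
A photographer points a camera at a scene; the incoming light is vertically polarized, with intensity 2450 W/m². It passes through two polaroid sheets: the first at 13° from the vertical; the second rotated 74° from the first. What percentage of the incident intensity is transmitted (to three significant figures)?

I₁ = 2450 W/m² · cos²(13°) = 2326 W/m².
I₂ = I₁ · cos²(74°) = 2326 · 0.07598 = 176.7 W/m².
That is 7.213% of the incident intensity.

≈ 7.21%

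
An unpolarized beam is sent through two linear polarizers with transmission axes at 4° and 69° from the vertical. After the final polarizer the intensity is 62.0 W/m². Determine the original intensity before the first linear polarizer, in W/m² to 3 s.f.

I₀ ≈ 694 W/m²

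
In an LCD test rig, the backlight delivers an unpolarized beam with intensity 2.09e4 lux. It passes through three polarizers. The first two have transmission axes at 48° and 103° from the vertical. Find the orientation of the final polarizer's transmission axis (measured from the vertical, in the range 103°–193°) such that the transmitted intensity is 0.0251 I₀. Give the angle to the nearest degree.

Unpolarized light through the first polarizer → I₁ = ½ I₀, now polarized at 48°.
I₂ = I₁ cos²(103° − 48°) = 0.5 I₀ · cos²(55°) = 0.1645 I₀.
Need I₃/I₀ = 0.0251, so cos²(θ − 103°) = 0.0251 / 0.1645 = 0.1526.
θ − 103° = arccos(√0.1526) = 67.0°, giving θ ≈ 103 + 67.0 = 170.0°.

θ ≈ 170°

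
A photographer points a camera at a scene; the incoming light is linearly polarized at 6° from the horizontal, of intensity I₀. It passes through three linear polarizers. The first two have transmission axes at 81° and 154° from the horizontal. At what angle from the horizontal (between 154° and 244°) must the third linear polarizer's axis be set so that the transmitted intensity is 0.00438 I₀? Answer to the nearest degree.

θ ≈ 183°

By Malus's law, I₁ = I₀ cos²(81° − 6°) = I₀ cos²(75°) = 0.06699 I₀.
I₂ = I₁ cos²(154° − 81°) = 0.06699 I₀ · cos²(73°) = 0.005726 I₀.
Need I₃/I₀ = 0.00438, so cos²(θ − 154°) = 0.00438 / 0.005726 = 0.7649.
θ − 154° = arccos(√0.7649) = 29.0°, giving θ ≈ 154 + 29.0 = 183.0°.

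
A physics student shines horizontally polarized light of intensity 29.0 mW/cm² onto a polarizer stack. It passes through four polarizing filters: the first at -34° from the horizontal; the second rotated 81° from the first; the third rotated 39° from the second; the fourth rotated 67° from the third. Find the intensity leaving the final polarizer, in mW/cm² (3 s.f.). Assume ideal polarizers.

I₁ = 29.0 mW/cm² · cos²(34°) = 19.93 mW/cm².
I₂ = I₁ · cos²(81°) = 19.93 · 0.02447 = 0.4878 mW/cm².
I₃ = I₂ · cos²(39°) = 0.4878 · 0.604 = 0.2946 mW/cm².
I₄ = I₃ · cos²(67°) = 0.2946 · 0.1527 = 0.04498 mW/cm².

I ≈ 0.0450 mW/cm²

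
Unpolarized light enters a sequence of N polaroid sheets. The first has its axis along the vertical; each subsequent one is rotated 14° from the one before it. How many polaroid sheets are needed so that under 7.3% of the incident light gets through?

First polarizer halves the unpolarized light: factor 1/2.
Each further stage multiplies by cos²(14°) = 0.9415.
After N polarizers: T = 0.5·0.9415^(N−1). Require T < 0.073 ⇒ N−1 > ln(0.073/0.5)/ln(0.9415) = 31.90, so N−1 ≥ 32 and N = 33.
Check: N=33 gives T = 0.07258 < 0.073; N=32 gives T = 0.07709.

N = 33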